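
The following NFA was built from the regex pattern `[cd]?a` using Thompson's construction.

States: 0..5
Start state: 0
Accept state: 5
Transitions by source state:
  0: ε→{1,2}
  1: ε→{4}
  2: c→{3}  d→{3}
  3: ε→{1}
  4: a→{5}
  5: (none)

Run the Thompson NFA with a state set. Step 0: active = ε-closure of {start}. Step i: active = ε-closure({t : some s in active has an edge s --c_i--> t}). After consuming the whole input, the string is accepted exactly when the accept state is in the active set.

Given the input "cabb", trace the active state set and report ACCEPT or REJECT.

start: ε-closure({0}) = {0,1,2,4}
'c' @ 1: {1,3,4}
'a' @ 2: {5}  [accepting]
'b' @ 3: {}  — state set empty
rest 'b' ignored (set empty)
end set {} — state 5 not in

Answer: REJECT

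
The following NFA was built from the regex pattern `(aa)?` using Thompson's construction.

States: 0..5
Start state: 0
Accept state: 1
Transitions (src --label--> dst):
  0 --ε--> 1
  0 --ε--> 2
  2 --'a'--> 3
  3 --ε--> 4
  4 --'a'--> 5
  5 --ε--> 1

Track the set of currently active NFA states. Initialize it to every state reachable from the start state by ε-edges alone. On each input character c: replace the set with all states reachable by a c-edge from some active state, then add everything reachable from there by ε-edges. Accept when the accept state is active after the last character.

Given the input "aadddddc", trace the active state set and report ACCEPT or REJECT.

Answer: REJECT

Trace:
start: ε-closure({0}) = {0,1,2}
'a' @ 1: {3,4}
'a' @ 2: {1,5}  ✓accept
'd' @ 3: {}  — no active states
rest 'ddddc' ignored (set empty)
final: {}; accept 1 not in set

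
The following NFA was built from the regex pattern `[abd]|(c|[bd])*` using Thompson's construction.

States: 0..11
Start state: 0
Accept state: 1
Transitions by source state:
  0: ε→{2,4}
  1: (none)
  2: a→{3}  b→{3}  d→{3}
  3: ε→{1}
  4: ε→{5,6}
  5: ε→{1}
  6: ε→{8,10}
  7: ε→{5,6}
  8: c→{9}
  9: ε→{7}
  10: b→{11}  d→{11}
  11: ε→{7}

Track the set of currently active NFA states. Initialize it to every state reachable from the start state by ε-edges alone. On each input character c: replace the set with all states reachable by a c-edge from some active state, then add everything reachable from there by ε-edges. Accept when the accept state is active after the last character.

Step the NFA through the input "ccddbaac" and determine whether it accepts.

initial (ε-close {0}): {0,1,2,4,5,6,8,10}
'c' @ 1: {1,5,6,7,8,9,10}  [accepting]
'c' @ 2: {1,5,6,7,8,9,10}  [accepting]
'd' @ 3: {1,5,6,7,8,10,11}  [accepting]
'd' @ 4: {1,5,6,7,8,10,11}  [accepting]
'b' @ 5: {1,5,6,7,8,10,11}  [accepting]
'a' @ 6: {}  — state set empty
rest 'ac' ignored (set empty)
end set {} — state 1 not in

Answer: REJECT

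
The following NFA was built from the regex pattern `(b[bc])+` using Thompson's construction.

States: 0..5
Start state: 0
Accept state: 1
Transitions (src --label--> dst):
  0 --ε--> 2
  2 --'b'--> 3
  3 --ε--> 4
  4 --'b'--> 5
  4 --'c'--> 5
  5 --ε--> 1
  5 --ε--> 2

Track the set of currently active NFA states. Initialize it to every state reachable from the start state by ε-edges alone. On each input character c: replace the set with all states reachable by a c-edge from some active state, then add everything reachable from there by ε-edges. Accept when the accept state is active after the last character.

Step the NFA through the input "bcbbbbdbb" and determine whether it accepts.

S₀ = ε-closure({0}) = {0,2}
'b' @ 1: {3,4}
'c' @ 2: {1,2,5}  ✓accept
'b' @ 3: {3,4}
'b' @ 4: {1,2,5}  ✓accept
'b' @ 5: {3,4}
'b' @ 6: {1,2,5}  ✓accept
'd' @ 7: {}  — no active states
rest 'bb' ignored (set empty)
final: {}; accept 1 not in set

Answer: REJECT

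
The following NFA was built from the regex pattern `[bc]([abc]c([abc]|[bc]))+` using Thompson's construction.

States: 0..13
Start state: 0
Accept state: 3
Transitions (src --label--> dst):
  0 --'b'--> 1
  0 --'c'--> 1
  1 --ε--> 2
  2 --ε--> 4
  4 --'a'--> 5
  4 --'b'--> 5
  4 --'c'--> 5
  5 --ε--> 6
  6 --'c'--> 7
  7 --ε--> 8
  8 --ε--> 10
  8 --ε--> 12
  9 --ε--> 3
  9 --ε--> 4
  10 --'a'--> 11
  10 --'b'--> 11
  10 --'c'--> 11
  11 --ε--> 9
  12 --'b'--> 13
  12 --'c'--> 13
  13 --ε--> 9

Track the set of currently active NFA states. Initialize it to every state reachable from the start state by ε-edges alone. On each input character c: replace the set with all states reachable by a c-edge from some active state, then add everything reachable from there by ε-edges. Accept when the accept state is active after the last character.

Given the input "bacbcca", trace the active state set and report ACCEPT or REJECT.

Answer: ACCEPT

Derivation:
S₀ = ε-closure({0}) = {0}
'b' @ 1: {1,2,4}
'a' @ 2: {5,6}
'c' @ 3: {7,8,10,12}
'b' @ 4: {3,4,9,11,13}  [accepting]
'c' @ 5: {5,6}
'c' @ 6: {7,8,10,12}
'a' @ 7: {3,4,9,11}  [accepting]
final: {3,4,9,11}; accept 3 in set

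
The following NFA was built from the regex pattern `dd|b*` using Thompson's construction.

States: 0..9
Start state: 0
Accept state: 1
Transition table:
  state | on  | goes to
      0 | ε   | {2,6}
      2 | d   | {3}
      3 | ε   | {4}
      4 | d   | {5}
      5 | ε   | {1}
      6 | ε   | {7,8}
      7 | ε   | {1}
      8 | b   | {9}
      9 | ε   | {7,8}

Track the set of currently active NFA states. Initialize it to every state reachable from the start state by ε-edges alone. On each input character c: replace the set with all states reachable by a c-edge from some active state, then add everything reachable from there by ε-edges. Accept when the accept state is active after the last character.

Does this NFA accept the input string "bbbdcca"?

Answer: REJECT

Derivation:
start: ε-closure({0}) = {0,1,2,6,7,8}
'b' @ 1: {1,7,8,9}  ✓accept
'b' @ 2: {1,7,8,9}  ✓accept
'b' @ 3: {1,7,8,9}  ✓accept
'd' @ 4: {}  — dead — no transitions
rest 'cca' ignored (set empty)
end set {} — state 1 not in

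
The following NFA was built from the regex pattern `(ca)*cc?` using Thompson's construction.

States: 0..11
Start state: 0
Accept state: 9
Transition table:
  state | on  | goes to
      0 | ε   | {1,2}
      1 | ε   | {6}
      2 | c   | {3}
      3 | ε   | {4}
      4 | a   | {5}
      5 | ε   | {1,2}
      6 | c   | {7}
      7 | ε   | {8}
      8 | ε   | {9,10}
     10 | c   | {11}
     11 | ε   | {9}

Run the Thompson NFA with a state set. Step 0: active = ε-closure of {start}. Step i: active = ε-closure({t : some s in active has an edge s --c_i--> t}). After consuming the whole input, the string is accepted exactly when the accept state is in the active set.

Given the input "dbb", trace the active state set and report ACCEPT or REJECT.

S₀ = ε-closure({0}) = {0,1,2,6}
'd' @ 1: {}  — state set empty
rest 'bb' ignored (set empty)
end set {} — state 9 not in

Answer: REJECT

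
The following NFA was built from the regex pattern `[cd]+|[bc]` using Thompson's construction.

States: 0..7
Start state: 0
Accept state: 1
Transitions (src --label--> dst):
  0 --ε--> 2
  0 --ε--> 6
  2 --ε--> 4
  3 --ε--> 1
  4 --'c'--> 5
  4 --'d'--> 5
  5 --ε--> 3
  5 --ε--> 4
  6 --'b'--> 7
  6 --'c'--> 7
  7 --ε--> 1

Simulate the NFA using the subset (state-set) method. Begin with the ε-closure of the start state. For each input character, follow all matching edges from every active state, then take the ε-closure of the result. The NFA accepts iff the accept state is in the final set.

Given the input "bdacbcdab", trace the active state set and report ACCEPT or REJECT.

Answer: REJECT

Trace:
initial (ε-close {0}): {0,2,4,6}
'b' @ 1: {1,7}  ✓accept
'd' @ 2: {}  — state set empty
rest 'acbcdab' ignored (set empty)
after full input: {}  (accept=1 not in)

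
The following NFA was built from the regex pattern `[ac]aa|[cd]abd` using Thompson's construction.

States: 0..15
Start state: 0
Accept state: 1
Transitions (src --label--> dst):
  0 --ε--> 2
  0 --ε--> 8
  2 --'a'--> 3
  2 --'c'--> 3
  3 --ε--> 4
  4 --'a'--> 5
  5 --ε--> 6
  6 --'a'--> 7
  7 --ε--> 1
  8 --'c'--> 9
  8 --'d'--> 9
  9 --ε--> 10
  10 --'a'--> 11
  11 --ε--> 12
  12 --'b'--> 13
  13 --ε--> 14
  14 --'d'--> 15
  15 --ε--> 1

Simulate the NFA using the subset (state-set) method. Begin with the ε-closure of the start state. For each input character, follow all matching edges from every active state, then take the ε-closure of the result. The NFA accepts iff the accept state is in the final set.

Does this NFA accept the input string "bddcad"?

start: ε-closure({0}) = {0,2,8}
'b' @ 1: {}  — state set empty
rest 'ddcad' ignored (set empty)
end set {} — state 1 not in

Answer: REJECT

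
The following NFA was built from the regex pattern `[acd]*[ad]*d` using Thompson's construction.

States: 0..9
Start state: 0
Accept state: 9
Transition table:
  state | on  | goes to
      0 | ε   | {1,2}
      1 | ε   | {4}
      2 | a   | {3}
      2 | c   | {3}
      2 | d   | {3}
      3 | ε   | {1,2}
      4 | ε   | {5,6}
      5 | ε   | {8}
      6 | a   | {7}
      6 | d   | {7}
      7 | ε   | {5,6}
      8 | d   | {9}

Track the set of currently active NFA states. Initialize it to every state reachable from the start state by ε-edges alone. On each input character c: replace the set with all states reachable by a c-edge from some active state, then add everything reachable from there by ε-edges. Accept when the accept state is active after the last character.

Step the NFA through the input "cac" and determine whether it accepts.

start: ε-closure({0}) = {0,1,2,4,5,6,8}
'c' @ 1: {1,2,3,4,5,6,8}
'a' @ 2: {1,2,3,4,5,6,7,8}
'c' @ 3: {1,2,3,4,5,6,8}
after full input: {1,2,3,4,5,6,8}  (accept=9 not in)

Answer: REJECT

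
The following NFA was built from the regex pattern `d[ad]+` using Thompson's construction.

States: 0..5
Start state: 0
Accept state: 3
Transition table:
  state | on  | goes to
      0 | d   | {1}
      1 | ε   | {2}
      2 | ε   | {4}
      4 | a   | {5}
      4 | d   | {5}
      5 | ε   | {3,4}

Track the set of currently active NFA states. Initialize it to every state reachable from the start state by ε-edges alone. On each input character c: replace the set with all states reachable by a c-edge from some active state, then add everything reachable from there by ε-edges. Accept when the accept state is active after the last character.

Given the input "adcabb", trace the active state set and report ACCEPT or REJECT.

Answer: REJECT

Trace:
initial (ε-close {0}): {0}
'a' @ 1: {}  — state set empty
rest 'dcabb' ignored (set empty)
final: {}; accept 3 not in set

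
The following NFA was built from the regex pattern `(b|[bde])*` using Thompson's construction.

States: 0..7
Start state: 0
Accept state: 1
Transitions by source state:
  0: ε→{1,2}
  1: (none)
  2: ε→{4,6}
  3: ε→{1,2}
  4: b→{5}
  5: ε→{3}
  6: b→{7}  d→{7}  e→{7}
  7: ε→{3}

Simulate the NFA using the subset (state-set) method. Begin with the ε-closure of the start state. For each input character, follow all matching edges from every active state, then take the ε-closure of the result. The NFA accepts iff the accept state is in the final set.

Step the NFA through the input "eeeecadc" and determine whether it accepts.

start: ε-closure({0}) = {0,1,2,4,6}
'e' @ 1: {1,2,3,4,6,7}  ✓accept
'e' @ 2: {1,2,3,4,6,7}  ✓accept
'e' @ 3: {1,2,3,4,6,7}  ✓accept
'e' @ 4: {1,2,3,4,6,7}  ✓accept
'c' @ 5: {}  — state set empty
rest 'adc' ignored (set empty)
end set {} — state 1 not in

Answer: REJECT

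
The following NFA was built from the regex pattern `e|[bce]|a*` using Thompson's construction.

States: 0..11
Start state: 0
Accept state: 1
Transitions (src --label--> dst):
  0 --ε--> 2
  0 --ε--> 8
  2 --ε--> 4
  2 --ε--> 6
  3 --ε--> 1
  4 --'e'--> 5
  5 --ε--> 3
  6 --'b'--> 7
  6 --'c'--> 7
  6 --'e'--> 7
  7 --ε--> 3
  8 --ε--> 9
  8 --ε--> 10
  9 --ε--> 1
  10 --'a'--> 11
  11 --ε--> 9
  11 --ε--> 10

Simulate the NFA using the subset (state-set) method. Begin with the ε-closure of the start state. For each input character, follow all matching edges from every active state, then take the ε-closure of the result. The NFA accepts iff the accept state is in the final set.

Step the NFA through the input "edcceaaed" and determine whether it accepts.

Answer: REJECT

Trace:
S₀ = ε-closure({0}) = {0,1,2,4,6,8,9,10}
'e' @ 1: {1,3,5,7}  (accept∈set)
'd' @ 2: {}  — state set empty
rest 'cceaaed' ignored (set empty)
end set {} — state 1 not in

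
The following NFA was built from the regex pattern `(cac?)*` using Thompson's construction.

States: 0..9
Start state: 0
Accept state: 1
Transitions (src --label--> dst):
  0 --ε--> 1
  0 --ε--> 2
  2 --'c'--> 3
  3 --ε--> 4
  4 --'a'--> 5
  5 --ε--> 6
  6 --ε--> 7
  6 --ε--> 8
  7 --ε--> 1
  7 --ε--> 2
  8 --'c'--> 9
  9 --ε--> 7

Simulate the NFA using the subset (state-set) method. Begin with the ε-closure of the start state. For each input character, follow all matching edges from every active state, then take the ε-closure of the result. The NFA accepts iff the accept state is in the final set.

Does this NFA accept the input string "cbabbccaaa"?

Answer: REJECT

Steps:
start: ε-closure({0}) = {0,1,2}
'c' @ 1: {3,4}
'b' @ 2: {}  — dead — no transitions
rest 'abbccaaa' ignored (set empty)
end set {} — state 1 not in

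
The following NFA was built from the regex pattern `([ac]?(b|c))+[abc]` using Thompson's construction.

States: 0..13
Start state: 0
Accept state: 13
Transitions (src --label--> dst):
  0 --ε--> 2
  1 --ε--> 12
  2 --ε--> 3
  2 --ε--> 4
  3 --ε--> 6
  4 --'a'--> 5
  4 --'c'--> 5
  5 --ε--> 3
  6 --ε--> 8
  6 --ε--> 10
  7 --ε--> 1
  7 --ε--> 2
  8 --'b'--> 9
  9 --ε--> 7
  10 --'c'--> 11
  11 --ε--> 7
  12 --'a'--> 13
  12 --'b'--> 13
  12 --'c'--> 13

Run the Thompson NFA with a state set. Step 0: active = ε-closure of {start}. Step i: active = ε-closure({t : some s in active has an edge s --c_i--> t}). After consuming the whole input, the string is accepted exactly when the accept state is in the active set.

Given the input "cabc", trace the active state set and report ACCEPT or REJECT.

Answer: ACCEPT

Derivation:
start: ε-closure({0}) = {0,2,3,4,6,8,10}
'c' @ 1: {1,2,3,4,5,6,7,8,10,11,12}
'a' @ 2: {3,5,6,8,10,13}  [accepting]
'b' @ 3: {1,2,3,4,6,7,8,9,10,12}
'c' @ 4: {1,2,3,4,5,6,7,8,10,11,12,13}  [accepting]
final: {1,2,3,4,5,6,7,8,10,11,12,13}; accept 13 in set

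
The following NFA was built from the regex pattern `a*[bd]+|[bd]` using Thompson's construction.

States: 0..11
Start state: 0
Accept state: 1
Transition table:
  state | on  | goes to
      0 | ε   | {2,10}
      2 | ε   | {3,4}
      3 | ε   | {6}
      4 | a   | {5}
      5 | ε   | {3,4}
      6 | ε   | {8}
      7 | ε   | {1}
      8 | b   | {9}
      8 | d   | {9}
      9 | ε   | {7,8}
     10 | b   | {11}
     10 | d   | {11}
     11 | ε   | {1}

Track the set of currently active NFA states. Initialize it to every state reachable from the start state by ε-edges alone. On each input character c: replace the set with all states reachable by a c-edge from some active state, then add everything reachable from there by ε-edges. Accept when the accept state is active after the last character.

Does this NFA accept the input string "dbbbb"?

Answer: ACCEPT

Steps:
initial (ε-close {0}): {0,2,3,4,6,8,10}
'd' @ 1: {1,7,8,9,11}  ✓accept
'b' @ 2: {1,7,8,9}  ✓accept
'b' @ 3: {1,7,8,9}  ✓accept
'b' @ 4: {1,7,8,9}  ✓accept
'b' @ 5: {1,7,8,9}  ✓accept
final: {1,7,8,9}; accept 1 in set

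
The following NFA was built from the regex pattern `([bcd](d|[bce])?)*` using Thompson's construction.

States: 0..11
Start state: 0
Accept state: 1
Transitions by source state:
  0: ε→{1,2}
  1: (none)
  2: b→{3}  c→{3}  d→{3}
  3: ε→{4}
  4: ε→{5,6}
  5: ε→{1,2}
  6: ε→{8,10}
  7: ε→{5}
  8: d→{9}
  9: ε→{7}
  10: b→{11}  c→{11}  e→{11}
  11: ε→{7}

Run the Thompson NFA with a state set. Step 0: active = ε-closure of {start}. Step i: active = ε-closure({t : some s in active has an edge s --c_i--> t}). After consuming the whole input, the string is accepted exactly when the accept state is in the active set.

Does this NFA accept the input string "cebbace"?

Answer: REJECT

Trace:
start: ε-closure({0}) = {0,1,2}
'c' @ 1: {1,2,3,4,5,6,8,10}  ✓accept
'e' @ 2: {1,2,5,7,11}  ✓accept
'b' @ 3: {1,2,3,4,5,6,8,10}  ✓accept
'b' @ 4: {1,2,3,4,5,6,7,8,10,11}  ✓accept
'a' @ 5: {}  — state set empty
rest 'ce' ignored (set empty)
final: {}; accept 1 not in set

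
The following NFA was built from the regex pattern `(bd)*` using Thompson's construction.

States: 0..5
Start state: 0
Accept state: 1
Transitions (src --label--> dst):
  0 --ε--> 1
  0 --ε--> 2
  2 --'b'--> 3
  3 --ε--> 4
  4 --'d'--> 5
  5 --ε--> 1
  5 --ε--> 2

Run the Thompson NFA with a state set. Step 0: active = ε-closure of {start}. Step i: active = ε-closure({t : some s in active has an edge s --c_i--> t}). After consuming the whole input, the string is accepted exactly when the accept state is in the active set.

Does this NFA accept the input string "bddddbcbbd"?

initial (ε-close {0}): {0,1,2}
'b' @ 1: {3,4}
'd' @ 2: {1,2,5}  (accept∈set)
'd' @ 3: {}  — state set empty
rest 'ddbcbbd' ignored (set empty)
end set {} — state 1 not in

Answer: REJECT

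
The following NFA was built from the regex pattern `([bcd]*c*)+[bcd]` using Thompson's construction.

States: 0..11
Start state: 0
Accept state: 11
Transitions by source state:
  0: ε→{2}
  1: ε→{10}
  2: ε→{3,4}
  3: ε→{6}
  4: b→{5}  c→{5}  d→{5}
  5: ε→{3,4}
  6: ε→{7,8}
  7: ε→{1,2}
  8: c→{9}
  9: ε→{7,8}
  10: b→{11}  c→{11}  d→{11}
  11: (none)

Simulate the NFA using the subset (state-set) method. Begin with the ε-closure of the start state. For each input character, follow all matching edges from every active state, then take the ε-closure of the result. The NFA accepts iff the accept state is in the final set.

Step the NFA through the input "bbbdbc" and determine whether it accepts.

S₀ = ε-closure({0}) = {0,1,2,3,4,6,7,8,10}
'b' @ 1: {1,2,3,4,5,6,7,8,10,11}  [accepting]
'b' @ 2: {1,2,3,4,5,6,7,8,10,11}  [accepting]
'b' @ 3: {1,2,3,4,5,6,7,8,10,11}  [accepting]
'd' @ 4: {1,2,3,4,5,6,7,8,10,11}  [accepting]
'b' @ 5: {1,2,3,4,5,6,7,8,10,11}  [accepting]
'c' @ 6: {1,2,3,4,5,6,7,8,9,10,11}  [accepting]
after full input: {1,2,3,4,5,6,7,8,9,10,11}  (accept=11 in)

Answer: ACCEPT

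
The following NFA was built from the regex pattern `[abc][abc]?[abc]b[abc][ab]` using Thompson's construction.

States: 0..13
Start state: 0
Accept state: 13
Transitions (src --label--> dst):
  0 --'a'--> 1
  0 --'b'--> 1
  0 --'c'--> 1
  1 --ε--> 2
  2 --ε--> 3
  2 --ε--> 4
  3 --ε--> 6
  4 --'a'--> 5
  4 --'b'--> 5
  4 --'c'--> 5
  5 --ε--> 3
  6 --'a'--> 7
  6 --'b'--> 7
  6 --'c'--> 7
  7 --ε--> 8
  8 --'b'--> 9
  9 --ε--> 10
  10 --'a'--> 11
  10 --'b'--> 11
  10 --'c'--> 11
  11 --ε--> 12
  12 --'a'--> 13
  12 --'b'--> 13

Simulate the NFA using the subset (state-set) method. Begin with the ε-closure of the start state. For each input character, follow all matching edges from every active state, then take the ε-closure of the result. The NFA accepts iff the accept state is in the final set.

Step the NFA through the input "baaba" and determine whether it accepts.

initial (ε-close {0}): {0}
'b' @ 1: {1,2,3,4,6}
'a' @ 2: {3,5,6,7,8}
'a' @ 3: {7,8}
'b' @ 4: {9,10}
'a' @ 5: {11,12}
final: {11,12}; accept 13 not in set

Answer: REJECT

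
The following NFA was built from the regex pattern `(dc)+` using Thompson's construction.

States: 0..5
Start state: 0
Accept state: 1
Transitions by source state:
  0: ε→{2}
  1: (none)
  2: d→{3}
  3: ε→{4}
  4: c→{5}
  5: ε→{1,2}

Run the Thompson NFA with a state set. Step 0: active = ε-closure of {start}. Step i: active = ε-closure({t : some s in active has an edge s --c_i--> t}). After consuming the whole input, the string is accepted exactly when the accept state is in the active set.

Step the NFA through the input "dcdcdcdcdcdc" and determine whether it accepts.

S₀ = ε-closure({0}) = {0,2}
'd' @ 1: {3,4}
'c' @ 2: {1,2,5}  (accept∈set)
'd' @ 3: {3,4}
'c' @ 4: {1,2,5}  (accept∈set)
'd' @ 5: {3,4}
'c' @ 6: {1,2,5}  (accept∈set)
'd' @ 7: {3,4}
'c' @ 8: {1,2,5}  (accept∈set)
'd' @ 9: {3,4}
'c' @ 10: {1,2,5}  (accept∈set)
'd' @ 11: {3,4}
'c' @ 12: {1,2,5}  (accept∈set)
end set {1,2,5} — state 1 in

Answer: ACCEPT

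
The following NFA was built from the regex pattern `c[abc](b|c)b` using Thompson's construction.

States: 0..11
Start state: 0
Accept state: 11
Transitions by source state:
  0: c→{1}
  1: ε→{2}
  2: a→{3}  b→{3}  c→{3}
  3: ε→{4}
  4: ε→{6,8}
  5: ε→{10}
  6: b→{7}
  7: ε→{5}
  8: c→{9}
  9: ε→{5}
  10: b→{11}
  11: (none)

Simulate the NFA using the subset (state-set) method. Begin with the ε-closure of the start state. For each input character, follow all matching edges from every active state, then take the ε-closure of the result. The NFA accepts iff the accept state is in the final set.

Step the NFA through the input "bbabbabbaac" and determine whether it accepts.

Answer: REJECT

Derivation:
start: ε-closure({0}) = {0}
'b' @ 1: {}  — dead — no transitions
rest 'babbabbaac' ignored (set empty)
final: {}; accept 11 not in set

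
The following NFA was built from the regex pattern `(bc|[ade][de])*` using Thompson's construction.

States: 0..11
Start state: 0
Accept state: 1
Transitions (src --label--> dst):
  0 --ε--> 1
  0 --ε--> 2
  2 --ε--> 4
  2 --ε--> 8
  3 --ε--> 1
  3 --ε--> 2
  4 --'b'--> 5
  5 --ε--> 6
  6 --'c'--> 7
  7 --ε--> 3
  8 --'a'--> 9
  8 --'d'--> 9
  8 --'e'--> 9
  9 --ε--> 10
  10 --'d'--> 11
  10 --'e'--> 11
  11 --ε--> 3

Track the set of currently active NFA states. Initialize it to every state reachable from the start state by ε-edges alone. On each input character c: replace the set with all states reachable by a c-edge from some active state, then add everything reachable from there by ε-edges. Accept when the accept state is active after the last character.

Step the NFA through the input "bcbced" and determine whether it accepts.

initial (ε-close {0}): {0,1,2,4,8}
'b' @ 1: {5,6}
'c' @ 2: {1,2,3,4,7,8}  ✓accept
'b' @ 3: {5,6}
'c' @ 4: {1,2,3,4,7,8}  ✓accept
'e' @ 5: {9,10}
'd' @ 6: {1,2,3,4,8,11}  ✓accept
end set {1,2,3,4,8,11} — state 1 in

Answer: ACCEPT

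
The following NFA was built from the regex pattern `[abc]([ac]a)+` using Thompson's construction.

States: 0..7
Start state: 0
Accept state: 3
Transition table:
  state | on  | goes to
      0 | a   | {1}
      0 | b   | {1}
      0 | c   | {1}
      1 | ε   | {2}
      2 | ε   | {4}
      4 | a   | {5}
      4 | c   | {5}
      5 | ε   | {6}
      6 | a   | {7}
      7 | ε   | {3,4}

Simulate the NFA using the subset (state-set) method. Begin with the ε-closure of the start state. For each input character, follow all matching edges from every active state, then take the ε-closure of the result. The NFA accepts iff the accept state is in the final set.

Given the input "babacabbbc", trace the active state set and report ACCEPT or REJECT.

start: ε-closure({0}) = {0}
'b' @ 1: {1,2,4}
'a' @ 2: {5,6}
'b' @ 3: {}  — no active states
rest 'acabbbc' ignored (set empty)
after full input: {}  (accept=3 not in)

Answer: REJECT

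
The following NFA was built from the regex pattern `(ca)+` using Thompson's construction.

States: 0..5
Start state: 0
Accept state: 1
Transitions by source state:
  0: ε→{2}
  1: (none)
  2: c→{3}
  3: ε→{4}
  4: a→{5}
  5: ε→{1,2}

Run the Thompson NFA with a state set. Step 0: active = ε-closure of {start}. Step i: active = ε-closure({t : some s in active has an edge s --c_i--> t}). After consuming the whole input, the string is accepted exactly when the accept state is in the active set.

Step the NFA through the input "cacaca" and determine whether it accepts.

Answer: ACCEPT

Derivation:
S₀ = ε-closure({0}) = {0,2}
'c' @ 1: {3,4}
'a' @ 2: {1,2,5}  [accepting]
'c' @ 3: {3,4}
'a' @ 4: {1,2,5}  [accepting]
'c' @ 5: {3,4}
'a' @ 6: {1,2,5}  [accepting]
final: {1,2,5}; accept 1 in set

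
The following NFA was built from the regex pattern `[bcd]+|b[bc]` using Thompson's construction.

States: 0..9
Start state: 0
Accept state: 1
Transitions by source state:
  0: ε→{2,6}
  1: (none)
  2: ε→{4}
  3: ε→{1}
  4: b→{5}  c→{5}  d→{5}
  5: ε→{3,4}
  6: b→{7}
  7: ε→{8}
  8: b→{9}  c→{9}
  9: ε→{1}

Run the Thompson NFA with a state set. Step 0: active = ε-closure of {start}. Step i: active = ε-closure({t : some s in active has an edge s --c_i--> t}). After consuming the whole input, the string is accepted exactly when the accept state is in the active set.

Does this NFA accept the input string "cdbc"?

S₀ = ε-closure({0}) = {0,2,4,6}
'c' @ 1: {1,3,4,5}  ✓accept
'd' @ 2: {1,3,4,5}  ✓accept
'b' @ 3: {1,3,4,5}  ✓accept
'c' @ 4: {1,3,4,5}  ✓accept
final: {1,3,4,5}; accept 1 in set

Answer: ACCEPT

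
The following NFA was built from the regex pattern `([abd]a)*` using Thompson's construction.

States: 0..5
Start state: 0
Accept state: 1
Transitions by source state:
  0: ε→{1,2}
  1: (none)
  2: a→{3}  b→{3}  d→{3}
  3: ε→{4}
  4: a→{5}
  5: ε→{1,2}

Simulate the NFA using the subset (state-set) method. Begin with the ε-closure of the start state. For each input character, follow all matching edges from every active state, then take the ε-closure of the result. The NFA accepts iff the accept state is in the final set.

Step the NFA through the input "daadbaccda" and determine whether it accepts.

initial (ε-close {0}): {0,1,2}
'd' @ 1: {3,4}
'a' @ 2: {1,2,5}  ✓accept
'a' @ 3: {3,4}
'd' @ 4: {}  — dead — no transitions
rest 'baccda' ignored (set empty)
end set {} — state 1 not in

Answer: REJECT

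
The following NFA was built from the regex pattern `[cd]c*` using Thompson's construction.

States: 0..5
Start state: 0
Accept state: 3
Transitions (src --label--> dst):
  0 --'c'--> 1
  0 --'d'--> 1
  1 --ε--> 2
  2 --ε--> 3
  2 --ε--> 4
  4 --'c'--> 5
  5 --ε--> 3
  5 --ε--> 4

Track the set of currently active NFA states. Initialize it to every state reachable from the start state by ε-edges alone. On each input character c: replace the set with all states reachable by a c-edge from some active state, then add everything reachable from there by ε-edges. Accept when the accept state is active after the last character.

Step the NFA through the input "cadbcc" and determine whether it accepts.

Answer: REJECT

Trace:
S₀ = ε-closure({0}) = {0}
'c' @ 1: {1,2,3,4}  [accepting]
'a' @ 2: {}  — state set empty
rest 'dbcc' ignored (set empty)
final: {}; accept 3 not in set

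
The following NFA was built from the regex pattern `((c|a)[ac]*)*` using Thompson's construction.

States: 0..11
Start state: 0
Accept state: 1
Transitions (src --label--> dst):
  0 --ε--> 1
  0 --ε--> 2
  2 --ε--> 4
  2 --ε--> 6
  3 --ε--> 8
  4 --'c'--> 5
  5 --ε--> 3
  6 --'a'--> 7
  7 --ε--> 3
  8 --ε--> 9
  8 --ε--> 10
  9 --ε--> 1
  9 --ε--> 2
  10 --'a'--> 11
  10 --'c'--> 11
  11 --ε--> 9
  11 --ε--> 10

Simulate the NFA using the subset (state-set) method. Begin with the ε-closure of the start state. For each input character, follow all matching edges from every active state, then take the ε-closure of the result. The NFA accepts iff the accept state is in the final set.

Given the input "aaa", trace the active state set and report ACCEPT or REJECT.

initial (ε-close {0}): {0,1,2,4,6}
'a' @ 1: {1,2,3,4,6,7,8,9,10}  ✓accept
'a' @ 2: {1,2,3,4,6,7,8,9,10,11}  ✓accept
'a' @ 3: {1,2,3,4,6,7,8,9,10,11}  ✓accept
final: {1,2,3,4,6,7,8,9,10,11}; accept 1 in set

Answer: ACCEPT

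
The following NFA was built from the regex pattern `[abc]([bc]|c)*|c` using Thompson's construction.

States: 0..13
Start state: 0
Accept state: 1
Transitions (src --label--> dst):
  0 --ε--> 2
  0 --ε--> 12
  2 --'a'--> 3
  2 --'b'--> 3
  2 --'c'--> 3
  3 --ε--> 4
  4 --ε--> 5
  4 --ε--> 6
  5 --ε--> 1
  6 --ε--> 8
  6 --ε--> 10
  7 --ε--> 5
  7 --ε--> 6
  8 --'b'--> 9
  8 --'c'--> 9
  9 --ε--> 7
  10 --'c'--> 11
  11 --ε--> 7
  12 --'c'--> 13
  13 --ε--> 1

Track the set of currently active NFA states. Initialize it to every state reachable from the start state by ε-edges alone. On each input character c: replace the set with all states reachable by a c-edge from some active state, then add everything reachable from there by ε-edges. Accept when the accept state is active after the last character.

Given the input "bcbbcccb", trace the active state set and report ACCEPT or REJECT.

start: ε-closure({0}) = {0,2,12}
'b' @ 1: {1,3,4,5,6,8,10}  ✓accept
'c' @ 2: {1,5,6,7,8,9,10,11}  ✓accept
'b' @ 3: {1,5,6,7,8,9,10}  ✓accept
'b' @ 4: {1,5,6,7,8,9,10}  ✓accept
'c' @ 5: {1,5,6,7,8,9,10,11}  ✓accept
'c' @ 6: {1,5,6,7,8,9,10,11}  ✓accept
'c' @ 7: {1,5,6,7,8,9,10,11}  ✓accept
'b' @ 8: {1,5,6,7,8,9,10}  ✓accept
end set {1,5,6,7,8,9,10} — state 1 in

Answer: ACCEPT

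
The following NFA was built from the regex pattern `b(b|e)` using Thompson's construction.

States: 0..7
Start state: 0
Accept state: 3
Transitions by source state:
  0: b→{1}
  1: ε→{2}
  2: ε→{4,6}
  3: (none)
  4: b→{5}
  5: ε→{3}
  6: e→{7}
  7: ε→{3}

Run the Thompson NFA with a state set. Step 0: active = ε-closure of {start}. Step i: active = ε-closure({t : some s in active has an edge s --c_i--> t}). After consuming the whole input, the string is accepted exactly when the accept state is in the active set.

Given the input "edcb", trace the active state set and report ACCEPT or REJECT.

S₀ = ε-closure({0}) = {0}
'e' @ 1: {}  — no active states
rest 'dcb' ignored (set empty)
after full input: {}  (accept=3 not in)

Answer: REJECT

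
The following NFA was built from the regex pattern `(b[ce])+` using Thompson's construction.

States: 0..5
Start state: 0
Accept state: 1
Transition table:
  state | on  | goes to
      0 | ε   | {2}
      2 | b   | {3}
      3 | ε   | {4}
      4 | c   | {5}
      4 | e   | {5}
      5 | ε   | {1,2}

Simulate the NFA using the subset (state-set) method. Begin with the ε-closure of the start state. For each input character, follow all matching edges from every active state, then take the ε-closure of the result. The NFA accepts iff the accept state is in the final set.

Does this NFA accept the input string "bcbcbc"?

S₀ = ε-closure({0}) = {0,2}
'b' @ 1: {3,4}
'c' @ 2: {1,2,5}  ✓accept
'b' @ 3: {3,4}
'c' @ 4: {1,2,5}  ✓accept
'b' @ 5: {3,4}
'c' @ 6: {1,2,5}  ✓accept
final: {1,2,5}; accept 1 in set

Answer: ACCEPT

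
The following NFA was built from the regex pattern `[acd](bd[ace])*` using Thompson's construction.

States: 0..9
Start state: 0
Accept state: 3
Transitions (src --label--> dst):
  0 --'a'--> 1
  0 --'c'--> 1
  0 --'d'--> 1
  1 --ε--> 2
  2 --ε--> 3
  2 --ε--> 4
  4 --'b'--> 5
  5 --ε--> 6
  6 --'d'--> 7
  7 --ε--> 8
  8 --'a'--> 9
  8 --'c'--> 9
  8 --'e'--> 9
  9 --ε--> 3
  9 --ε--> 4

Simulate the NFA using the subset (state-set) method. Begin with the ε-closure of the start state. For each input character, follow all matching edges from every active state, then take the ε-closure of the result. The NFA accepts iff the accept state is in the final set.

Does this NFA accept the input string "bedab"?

start: ε-closure({0}) = {0}
'b' @ 1: {}  — no active states
rest 'edab' ignored (set empty)
final: {}; accept 3 not in set

Answer: REJECT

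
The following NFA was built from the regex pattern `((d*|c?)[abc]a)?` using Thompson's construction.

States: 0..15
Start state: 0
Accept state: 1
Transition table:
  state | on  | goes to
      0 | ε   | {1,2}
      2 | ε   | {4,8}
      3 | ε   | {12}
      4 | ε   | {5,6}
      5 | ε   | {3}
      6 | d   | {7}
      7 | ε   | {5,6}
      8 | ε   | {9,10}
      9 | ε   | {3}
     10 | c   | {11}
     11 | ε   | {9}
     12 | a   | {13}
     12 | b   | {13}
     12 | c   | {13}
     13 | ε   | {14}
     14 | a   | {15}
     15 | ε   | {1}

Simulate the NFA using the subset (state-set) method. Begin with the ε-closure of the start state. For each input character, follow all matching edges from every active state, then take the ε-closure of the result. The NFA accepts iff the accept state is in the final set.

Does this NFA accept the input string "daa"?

Answer: ACCEPT

Derivation:
S₀ = ε-closure({0}) = {0,1,2,3,4,5,6,8,9,10,12}
'd' @ 1: {3,5,6,7,12}
'a' @ 2: {13,14}
'a' @ 3: {1,15}  ✓accept
after full input: {1,15}  (accept=1 in)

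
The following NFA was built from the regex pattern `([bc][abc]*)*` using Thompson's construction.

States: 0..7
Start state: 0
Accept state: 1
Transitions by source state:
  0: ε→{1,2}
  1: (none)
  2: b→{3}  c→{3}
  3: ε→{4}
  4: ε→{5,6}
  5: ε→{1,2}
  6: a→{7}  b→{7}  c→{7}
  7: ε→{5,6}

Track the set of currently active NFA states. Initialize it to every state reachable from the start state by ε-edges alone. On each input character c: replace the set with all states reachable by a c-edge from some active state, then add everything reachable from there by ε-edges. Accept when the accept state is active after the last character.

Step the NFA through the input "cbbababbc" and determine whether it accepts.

Answer: ACCEPT

Steps:
S₀ = ε-closure({0}) = {0,1,2}
'c' @ 1: {1,2,3,4,5,6}  (accept∈set)
'b' @ 2: {1,2,3,4,5,6,7}  (accept∈set)
'b' @ 3: {1,2,3,4,5,6,7}  (accept∈set)
'a' @ 4: {1,2,5,6,7}  (accept∈set)
'b' @ 5: {1,2,3,4,5,6,7}  (accept∈set)
'a' @ 6: {1,2,5,6,7}  (accept∈set)
'b' @ 7: {1,2,3,4,5,6,7}  (accept∈set)
'b' @ 8: {1,2,3,4,5,6,7}  (accept∈set)
'c' @ 9: {1,2,3,4,5,6,7}  (accept∈set)
after full input: {1,2,3,4,5,6,7}  (accept=1 in)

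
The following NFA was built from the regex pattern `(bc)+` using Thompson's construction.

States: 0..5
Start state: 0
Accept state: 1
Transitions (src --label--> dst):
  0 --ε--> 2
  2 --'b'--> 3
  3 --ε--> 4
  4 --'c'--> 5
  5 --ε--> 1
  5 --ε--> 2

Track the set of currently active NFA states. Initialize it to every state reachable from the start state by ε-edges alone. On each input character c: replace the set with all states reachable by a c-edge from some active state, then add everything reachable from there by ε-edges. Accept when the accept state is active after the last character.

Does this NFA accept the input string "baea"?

Answer: REJECT

Trace:
S₀ = ε-closure({0}) = {0,2}
'b' @ 1: {3,4}
'a' @ 2: {}  — no active states
rest 'ea' ignored (set empty)
end set {} — state 1 not in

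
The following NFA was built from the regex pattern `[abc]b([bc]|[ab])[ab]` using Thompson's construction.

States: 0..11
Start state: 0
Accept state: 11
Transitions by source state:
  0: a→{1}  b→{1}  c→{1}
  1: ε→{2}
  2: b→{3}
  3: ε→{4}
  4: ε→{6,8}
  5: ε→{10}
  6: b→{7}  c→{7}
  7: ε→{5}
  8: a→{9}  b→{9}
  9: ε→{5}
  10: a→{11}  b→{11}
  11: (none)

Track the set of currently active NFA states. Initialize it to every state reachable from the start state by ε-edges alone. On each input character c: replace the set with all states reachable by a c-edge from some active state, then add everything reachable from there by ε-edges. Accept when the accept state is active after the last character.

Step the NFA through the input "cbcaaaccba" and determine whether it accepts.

Answer: REJECT

Derivation:
S₀ = ε-closure({0}) = {0}
'c' @ 1: {1,2}
'b' @ 2: {3,4,6,8}
'c' @ 3: {5,7,10}
'a' @ 4: {11}  ✓accept
'a' @ 5: {}  — state set empty
rest 'accba' ignored (set empty)
final: {}; accept 11 not in set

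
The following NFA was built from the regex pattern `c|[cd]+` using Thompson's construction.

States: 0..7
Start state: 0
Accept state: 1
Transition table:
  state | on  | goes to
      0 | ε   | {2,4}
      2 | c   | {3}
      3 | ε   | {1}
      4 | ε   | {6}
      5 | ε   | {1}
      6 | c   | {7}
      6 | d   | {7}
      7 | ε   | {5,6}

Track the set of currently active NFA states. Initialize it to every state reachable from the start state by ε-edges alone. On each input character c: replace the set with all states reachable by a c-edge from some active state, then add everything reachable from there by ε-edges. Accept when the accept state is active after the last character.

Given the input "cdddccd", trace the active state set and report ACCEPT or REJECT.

start: ε-closure({0}) = {0,2,4,6}
'c' @ 1: {1,3,5,6,7}  ✓accept
'd' @ 2: {1,5,6,7}  ✓accept
'd' @ 3: {1,5,6,7}  ✓accept
'd' @ 4: {1,5,6,7}  ✓accept
'c' @ 5: {1,5,6,7}  ✓accept
'c' @ 6: {1,5,6,7}  ✓accept
'd' @ 7: {1,5,6,7}  ✓accept
final: {1,5,6,7}; accept 1 in set

Answer: ACCEPT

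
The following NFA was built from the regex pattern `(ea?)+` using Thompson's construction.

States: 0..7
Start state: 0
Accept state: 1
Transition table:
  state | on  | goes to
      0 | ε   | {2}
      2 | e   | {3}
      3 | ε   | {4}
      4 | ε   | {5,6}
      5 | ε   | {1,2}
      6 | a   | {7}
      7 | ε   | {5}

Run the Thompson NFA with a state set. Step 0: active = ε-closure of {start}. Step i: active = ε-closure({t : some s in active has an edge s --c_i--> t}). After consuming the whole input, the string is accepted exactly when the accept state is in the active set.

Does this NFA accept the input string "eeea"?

initial (ε-close {0}): {0,2}
'e' @ 1: {1,2,3,4,5,6}  ✓accept
'e' @ 2: {1,2,3,4,5,6}  ✓accept
'e' @ 3: {1,2,3,4,5,6}  ✓accept
'a' @ 4: {1,2,5,7}  ✓accept
after full input: {1,2,5,7}  (accept=1 in)

Answer: ACCEPT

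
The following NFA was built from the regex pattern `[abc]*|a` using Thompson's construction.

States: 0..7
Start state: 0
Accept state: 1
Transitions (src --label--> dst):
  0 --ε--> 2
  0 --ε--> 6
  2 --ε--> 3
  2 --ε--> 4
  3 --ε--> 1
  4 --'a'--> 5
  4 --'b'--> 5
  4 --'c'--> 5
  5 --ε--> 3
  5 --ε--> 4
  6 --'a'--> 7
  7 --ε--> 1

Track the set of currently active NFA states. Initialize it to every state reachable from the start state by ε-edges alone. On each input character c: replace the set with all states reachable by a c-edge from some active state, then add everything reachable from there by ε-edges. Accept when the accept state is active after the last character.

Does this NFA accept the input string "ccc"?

Answer: ACCEPT

Steps:
initial (ε-close {0}): {0,1,2,3,4,6}
'c' @ 1: {1,3,4,5}  (accept∈set)
'c' @ 2: {1,3,4,5}  (accept∈set)
'c' @ 3: {1,3,4,5}  (accept∈set)
final: {1,3,4,5}; accept 1 in set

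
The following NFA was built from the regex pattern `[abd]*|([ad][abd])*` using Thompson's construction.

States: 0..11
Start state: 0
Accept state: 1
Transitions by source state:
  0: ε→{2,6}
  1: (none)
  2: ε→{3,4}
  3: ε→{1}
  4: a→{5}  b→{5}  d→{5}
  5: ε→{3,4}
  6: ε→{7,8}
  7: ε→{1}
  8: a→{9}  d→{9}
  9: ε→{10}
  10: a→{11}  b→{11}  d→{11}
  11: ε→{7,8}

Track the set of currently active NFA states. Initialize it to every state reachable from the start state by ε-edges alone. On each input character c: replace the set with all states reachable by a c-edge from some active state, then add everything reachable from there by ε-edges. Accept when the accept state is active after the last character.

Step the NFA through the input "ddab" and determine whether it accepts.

Answer: ACCEPT

Trace:
S₀ = ε-closure({0}) = {0,1,2,3,4,6,7,8}
'd' @ 1: {1,3,4,5,9,10}  ✓accept
'd' @ 2: {1,3,4,5,7,8,11}  ✓accept
'a' @ 3: {1,3,4,5,9,10}  ✓accept
'b' @ 4: {1,3,4,5,7,8,11}  ✓accept
after full input: {1,3,4,5,7,8,11}  (accept=1 in)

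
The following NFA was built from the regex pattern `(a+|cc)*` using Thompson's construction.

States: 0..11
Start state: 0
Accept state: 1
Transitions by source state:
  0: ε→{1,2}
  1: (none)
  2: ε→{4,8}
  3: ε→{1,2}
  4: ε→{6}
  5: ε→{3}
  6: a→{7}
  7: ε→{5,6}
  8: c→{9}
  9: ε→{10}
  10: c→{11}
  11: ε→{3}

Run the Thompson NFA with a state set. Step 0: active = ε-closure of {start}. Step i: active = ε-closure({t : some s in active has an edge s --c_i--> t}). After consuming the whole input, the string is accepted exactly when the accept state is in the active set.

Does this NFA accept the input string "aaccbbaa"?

start: ε-closure({0}) = {0,1,2,4,6,8}
'a' @ 1: {1,2,3,4,5,6,7,8}  [accepting]
'a' @ 2: {1,2,3,4,5,6,7,8}  [accepting]
'c' @ 3: {9,10}
'c' @ 4: {1,2,3,4,6,8,11}  [accepting]
'b' @ 5: {}  — state set empty
rest 'baa' ignored (set empty)
final: {}; accept 1 not in set

Answer: REJECT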